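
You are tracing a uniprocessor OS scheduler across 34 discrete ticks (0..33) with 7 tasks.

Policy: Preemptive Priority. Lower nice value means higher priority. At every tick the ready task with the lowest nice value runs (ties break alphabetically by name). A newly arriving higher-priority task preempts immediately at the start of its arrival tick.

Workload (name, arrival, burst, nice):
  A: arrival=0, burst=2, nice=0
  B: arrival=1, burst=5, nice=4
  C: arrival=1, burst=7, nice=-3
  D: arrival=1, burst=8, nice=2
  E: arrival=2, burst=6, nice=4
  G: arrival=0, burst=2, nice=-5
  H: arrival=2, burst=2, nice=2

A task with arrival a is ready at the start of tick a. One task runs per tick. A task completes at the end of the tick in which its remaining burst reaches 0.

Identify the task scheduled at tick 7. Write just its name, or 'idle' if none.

t=0: ready={A,G} → run G
t=1: ready={A,B,C,D,G} → run G
t=2: ready={A,B,C,D,E,H} → run C
t=3: ready={A,B,C,D,E,H} → run C
t=4: ready={A,B,C,D,E,H} → run C
t=5: ready={A,B,C,D,E,H} → run C
t=6: ready={A,B,C,D,E,H} → run C
t=7: ready={A,B,C,D,E,H} → run C
t=8: ready={A,B,C,D,E,H} → run C
t=9: ready={A,B,D,E,H} → run A
t=10: ready={A,B,D,E,H} → run A
t=11: ready={B,D,E,H} → run D
t=12: ready={B,D,E,H} → run D
t=13: ready={B,D,E,H} → run D
t=14: ready={B,D,E,H} → run D
t=15: ready={B,D,E,H} → run D
t=16: ready={B,D,E,H} → run D
t=17: ready={B,D,E,H} → run D
t=18: ready={B,D,E,H} → run D
t=19: ready={B,E,H} → run H
t=20: ready={B,E,H} → run H
t=21: ready={B,E} → run B
t=22: ready={B,E} → run B
t=23: ready={B,E} → run B
t=24: ready={B,E} → run B
t=25: ready={B,E} → run B
t=26: ready={E} → run E
t=27: ready={E} → run E
t=28: ready={E} → run E
t=29: ready={E} → run E
t=30: ready={E} → run E
t=31: ready={E} → run E
t=32: (idle)
t=33: (idle)

running at tick 7 = C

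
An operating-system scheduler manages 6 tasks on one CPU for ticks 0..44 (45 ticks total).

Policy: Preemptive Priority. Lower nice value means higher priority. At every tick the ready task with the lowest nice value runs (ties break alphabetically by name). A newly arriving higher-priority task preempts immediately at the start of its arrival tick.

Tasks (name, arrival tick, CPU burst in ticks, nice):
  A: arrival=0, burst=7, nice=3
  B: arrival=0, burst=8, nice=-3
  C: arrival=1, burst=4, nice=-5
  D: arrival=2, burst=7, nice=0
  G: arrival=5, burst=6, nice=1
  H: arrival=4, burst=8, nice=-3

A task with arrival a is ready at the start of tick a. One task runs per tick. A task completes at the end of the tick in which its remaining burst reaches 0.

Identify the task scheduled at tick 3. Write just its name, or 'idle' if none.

running at tick 3 = C

t=0: ready={A,B} → run B
t=1: ready={A,B,C} → run C
t=2: ready={A,B,C,D} → run C
t=3: ready={A,B,C,D} → run C
t=4: ready={A,B,C,D,H} → run C
t=5: ready={A,B,D,G,H} → run B
t=6: ready={A,B,D,G,H} → run B
t=7: ready={A,B,D,G,H} → run B
t=8: ready={A,B,D,G,H} → run B
t=9: ready={A,B,D,G,H} → run B
t=10: ready={A,B,D,G,H} → run B
t=11: ready={A,B,D,G,H} → run B
t=12: ready={A,D,G,H} → run H
t=13: ready={A,D,G,H} → run H
t=14: ready={A,D,G,H} → run H
t=15: ready={A,D,G,H} → run H
t=16: ready={A,D,G,H} → run H
t=17: ready={A,D,G,H} → run H
t=18: ready={A,D,G,H} → run H
t=19: ready={A,D,G,H} → run H
t=20: ready={A,D,G} → run D
t=21: ready={A,D,G} → run D
t=22: ready={A,D,G} → run D
t=23: ready={A,D,G} → run D
t=24: ready={A,D,G} → run D
t=25: ready={A,D,G} → run D
t=26: ready={A,D,G} → run D
t=27: ready={A,G} → run G
t=28: ready={A,G} → run G
t=29: ready={A,G} → run G
t=30: ready={A,G} → run G
t=31: ready={A,G} → run G
t=32: ready={A,G} → run G
t=33: ready={A} → run A
t=34: ready={A} → run A
t=35: ready={A} → run A
t=36: ready={A} → run A
t=37: ready={A} → run A
t=38: ready={A} → run A
t=39: ready={A} → run A
t=40: (idle)
t=41: (idle)
t=42: (idle)
t=43: (idle)
t=44: (idle)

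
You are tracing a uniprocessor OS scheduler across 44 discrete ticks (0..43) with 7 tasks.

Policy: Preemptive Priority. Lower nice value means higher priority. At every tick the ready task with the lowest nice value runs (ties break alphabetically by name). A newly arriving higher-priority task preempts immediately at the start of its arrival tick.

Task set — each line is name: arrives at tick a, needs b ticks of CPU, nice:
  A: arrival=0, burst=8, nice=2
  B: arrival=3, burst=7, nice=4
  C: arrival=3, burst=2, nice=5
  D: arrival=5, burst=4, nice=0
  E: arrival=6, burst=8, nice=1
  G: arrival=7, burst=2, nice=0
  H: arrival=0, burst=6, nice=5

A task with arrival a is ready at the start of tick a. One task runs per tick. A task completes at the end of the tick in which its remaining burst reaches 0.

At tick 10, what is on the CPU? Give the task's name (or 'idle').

running at tick 10 = G

t=0: ready={A,H} → run A
t=1: ready={A,H} → run A
t=2: ready={A,H} → run A
t=3: ready={A,B,C,H} → run A
t=4: ready={A,B,C,H} → run A
t=5: ready={A,B,C,D,H} → run D
t=6: ready={A,B,C,D,E,H} → run D
t=7: ready={A,B,C,D,E,G,H} → run D
t=8: ready={A,B,C,D,E,G,H} → run D
t=9: ready={A,B,C,E,G,H} → run G
t=10: ready={A,B,C,E,G,H} → run G
t=11: ready={A,B,C,E,H} → run E
t=12: ready={A,B,C,E,H} → run E
t=13: ready={A,B,C,E,H} → run E
t=14: ready={A,B,C,E,H} → run E
t=15: ready={A,B,C,E,H} → run E
t=16: ready={A,B,C,E,H} → run E
t=17: ready={A,B,C,E,H} → run E
t=18: ready={A,B,C,E,H} → run E
t=19: ready={A,B,C,H} → run A
t=20: ready={A,B,C,H} → run A
t=21: ready={A,B,C,H} → run A
t=22: ready={B,C,H} → run B
t=23: ready={B,C,H} → run B
t=24: ready={B,C,H} → run B
t=25: ready={B,C,H} → run B
t=26: ready={B,C,H} → run B
t=27: ready={B,C,H} → run B
t=28: ready={B,C,H} → run B
t=29: ready={C,H} → run C
t=30: ready={C,H} → run C
t=31: ready={H} → run H
t=32: ready={H} → run H
t=33: ready={H} → run H
t=34: ready={H} → run H
t=35: ready={H} → run H
t=36: ready={H} → run H
t=37: (idle)
t=38: (idle)
t=39: (idle)
t=40: (idle)
t=41: (idle)
t=42: (idle)
t=43: (idle)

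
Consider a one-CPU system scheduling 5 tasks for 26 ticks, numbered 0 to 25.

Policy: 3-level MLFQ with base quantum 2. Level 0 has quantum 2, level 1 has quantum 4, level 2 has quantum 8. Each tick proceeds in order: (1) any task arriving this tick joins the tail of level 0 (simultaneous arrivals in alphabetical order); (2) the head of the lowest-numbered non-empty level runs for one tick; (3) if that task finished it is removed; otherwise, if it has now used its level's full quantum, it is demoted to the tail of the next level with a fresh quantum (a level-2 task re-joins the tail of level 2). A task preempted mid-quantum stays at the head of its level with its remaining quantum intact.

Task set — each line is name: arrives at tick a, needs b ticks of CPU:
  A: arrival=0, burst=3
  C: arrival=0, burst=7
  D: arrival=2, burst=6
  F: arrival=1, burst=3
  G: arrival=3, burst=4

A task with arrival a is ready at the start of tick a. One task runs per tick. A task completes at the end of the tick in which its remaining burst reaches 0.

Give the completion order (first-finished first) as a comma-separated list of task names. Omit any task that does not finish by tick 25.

completion order = A, F, D, G, C

t=0: L0/L1/L2 = AC/-/- → run A
t=1: L0/L1/L2 = ACF/-/- → run A
t=2: L0/L1/L2 = CFD/A/- → run C
t=3: L0/L1/L2 = CFDG/A/- → run C
t=4: L0/L1/L2 = FDG/AC/- → run F
t=5: L0/L1/L2 = FDG/AC/- → run F
t=6: L0/L1/L2 = DG/ACF/- → run D
t=7: L0/L1/L2 = DG/ACF/- → run D
t=8: L0/L1/L2 = G/ACFD/- → run G
t=9: L0/L1/L2 = G/ACFD/- → run G
t=10: L0/L1/L2 = -/ACFDG/- → run A
t=11: L0/L1/L2 = -/CFDG/- → run C
t=12: L0/L1/L2 = -/CFDG/- → run C
t=13: L0/L1/L2 = -/CFDG/- → run C
t=14: L0/L1/L2 = -/CFDG/- → run C
t=15: L0/L1/L2 = -/FDG/C → run F
t=16: L0/L1/L2 = -/DG/C → run D
t=17: L0/L1/L2 = -/DG/C → run D
t=18: L0/L1/L2 = -/DG/C → run D
t=19: L0/L1/L2 = -/DG/C → run D
t=20: L0/L1/L2 = -/G/C → run G
t=21: L0/L1/L2 = -/G/C → run G
t=22: L0/L1/L2 = -/-/C → run C
t=23: (idle)
t=24: (idle)
t=25: (idle)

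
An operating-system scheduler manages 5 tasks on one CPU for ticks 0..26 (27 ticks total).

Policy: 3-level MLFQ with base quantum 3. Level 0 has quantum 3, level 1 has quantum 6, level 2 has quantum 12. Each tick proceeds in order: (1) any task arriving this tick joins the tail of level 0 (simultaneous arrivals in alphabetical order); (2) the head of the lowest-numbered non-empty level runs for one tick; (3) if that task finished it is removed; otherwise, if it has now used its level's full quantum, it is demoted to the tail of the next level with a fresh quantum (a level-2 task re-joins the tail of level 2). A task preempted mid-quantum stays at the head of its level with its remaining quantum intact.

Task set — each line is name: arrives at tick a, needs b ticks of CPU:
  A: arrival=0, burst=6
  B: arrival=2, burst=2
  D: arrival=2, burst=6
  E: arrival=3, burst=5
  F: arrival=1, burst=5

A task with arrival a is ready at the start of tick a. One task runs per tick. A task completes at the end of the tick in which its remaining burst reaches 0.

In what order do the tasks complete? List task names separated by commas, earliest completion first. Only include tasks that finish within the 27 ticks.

t=0: L0/L1/L2 = A/-/- → run A
t=1: L0/L1/L2 = AF/-/- → run A
t=2: L0/L1/L2 = AFBD/-/- → run A
t=3: L0/L1/L2 = FBDE/A/- → run F
t=4: L0/L1/L2 = FBDE/A/- → run F
t=5: L0/L1/L2 = FBDE/A/- → run F
t=6: L0/L1/L2 = BDE/AF/- → run B
t=7: L0/L1/L2 = BDE/AF/- → run B
t=8: L0/L1/L2 = DE/AF/- → run D
t=9: L0/L1/L2 = DE/AF/- → run D
t=10: L0/L1/L2 = DE/AF/- → run D
t=11: L0/L1/L2 = E/AFD/- → run E
t=12: L0/L1/L2 = E/AFD/- → run E
t=13: L0/L1/L2 = E/AFD/- → run E
t=14: L0/L1/L2 = -/AFDE/- → run A
t=15: L0/L1/L2 = -/AFDE/- → run A
t=16: L0/L1/L2 = -/AFDE/- → run A
t=17: L0/L1/L2 = -/FDE/- → run F
t=18: L0/L1/L2 = -/FDE/- → run F
t=19: L0/L1/L2 = -/DE/- → run D
t=20: L0/L1/L2 = -/DE/- → run D
t=21: L0/L1/L2 = -/DE/- → run D
t=22: L0/L1/L2 = -/E/- → run E
t=23: L0/L1/L2 = -/E/- → run E
t=24: (idle)
t=25: (idle)
t=26: (idle)

completion order = B, A, F, D, E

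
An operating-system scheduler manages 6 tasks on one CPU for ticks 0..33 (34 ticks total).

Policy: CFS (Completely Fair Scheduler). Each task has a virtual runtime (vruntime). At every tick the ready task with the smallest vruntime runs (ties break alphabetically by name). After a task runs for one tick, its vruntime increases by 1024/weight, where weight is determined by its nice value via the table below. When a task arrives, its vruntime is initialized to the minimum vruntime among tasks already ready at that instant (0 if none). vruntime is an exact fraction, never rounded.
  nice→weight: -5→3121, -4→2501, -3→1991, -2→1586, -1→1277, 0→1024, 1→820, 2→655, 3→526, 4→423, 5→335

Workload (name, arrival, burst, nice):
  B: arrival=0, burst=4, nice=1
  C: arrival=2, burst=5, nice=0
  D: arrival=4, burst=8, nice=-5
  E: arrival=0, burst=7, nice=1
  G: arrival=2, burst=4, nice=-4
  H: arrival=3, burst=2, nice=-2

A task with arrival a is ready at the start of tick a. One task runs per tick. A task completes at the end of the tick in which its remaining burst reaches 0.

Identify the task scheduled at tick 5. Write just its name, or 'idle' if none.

running at tick 5 = E

t=0: vr[B=0 E=0] → run B
t=1: vr[B=256/205 E=0] → run E
t=2: vr[B=256/205 C=256/205 E=256/205 G=256/205] → run B
t=3: vr[B=512/205 C=256/205 E=256/205 G=256/205 H=256/205] → run C
t=4: vr[B=512/205 C=461/205 D=256/205 E=256/205 G=256/205 H=256/205] → run D
t=5: vr[B=512/205 C=461/205 D=1008896/639805 E=256/205 G=256/205 H=256/205] → run E
t=6: vr[B=512/205 C=461/205 D=1008896/639805 E=512/205 G=256/205 H=256/205] → run G
t=7: vr[B=512/205 C=461/205 D=1008896/639805 E=512/205 G=20736/12505 H=256/205] → run H
t=8: vr[B=512/205 C=461/205 D=1008896/639805 E=512/205 G=20736/12505 H=307968/162565] → run D
t=9: vr[B=512/205 C=461/205 D=1218816/639805 E=512/205 G=20736/12505 H=307968/162565] → run G
t=10: vr[B=512/205 C=461/205 D=1218816/639805 E=512/205 G=25856/12505 H=307968/162565] → run H
t=11: vr[B=512/205 C=461/205 D=1218816/639805 E=512/205 G=25856/12505] → run D
t=12: vr[B=512/205 C=461/205 D=1428736/639805 E=512/205 G=25856/12505] → run G
t=13: vr[B=512/205 C=461/205 D=1428736/639805 E=512/205 G=30976/12505] → run D
t=14: vr[B=512/205 C=461/205 D=1638656/639805 E=512/205 G=30976/12505] → run C
t=15: vr[B=512/205 C=666/205 D=1638656/639805 E=512/205 G=30976/12505] → run G
t=16: vr[B=512/205 C=666/205 D=1638656/639805 E=512/205] → run B
t=17: vr[B=768/205 C=666/205 D=1638656/639805 E=512/205] → run E
t=18: vr[B=768/205 C=666/205 D=1638656/639805 E=768/205] → run D
t=19: vr[B=768/205 C=666/205 D=1848576/639805 E=768/205] → run D
t=20: vr[B=768/205 C=666/205 D=2058496/639805 E=768/205] → run D
t=21: vr[B=768/205 C=666/205 D=2268416/639805 E=768/205] → run C
t=22: vr[B=768/205 C=871/205 D=2268416/639805 E=768/205] → run D
t=23: vr[B=768/205 C=871/205 E=768/205] → run B
t=24: vr[C=871/205 E=768/205] → run E
t=25: vr[C=871/205 E=1024/205] → run C
t=26: vr[C=1076/205 E=1024/205] → run E
t=27: vr[C=1076/205 E=256/41] → run C
t=28: vr[E=256/41] → run E
t=29: vr[E=1536/205] → run E
t=30: (idle)
t=31: (idle)
t=32: (idle)
t=33: (idle)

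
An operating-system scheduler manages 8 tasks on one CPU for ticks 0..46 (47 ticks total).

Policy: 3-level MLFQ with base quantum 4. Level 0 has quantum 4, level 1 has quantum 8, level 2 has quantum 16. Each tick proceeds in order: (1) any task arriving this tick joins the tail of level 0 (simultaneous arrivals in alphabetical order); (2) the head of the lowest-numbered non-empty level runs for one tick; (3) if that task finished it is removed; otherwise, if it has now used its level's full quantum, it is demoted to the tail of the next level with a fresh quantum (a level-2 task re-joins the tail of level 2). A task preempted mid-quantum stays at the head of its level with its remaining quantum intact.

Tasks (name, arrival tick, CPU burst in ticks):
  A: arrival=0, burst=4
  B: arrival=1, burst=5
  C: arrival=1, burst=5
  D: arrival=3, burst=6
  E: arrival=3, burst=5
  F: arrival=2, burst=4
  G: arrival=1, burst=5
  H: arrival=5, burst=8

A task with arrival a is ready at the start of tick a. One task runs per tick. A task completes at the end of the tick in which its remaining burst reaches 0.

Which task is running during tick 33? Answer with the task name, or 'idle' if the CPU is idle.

t=0: L0/L1/L2 = A/-/- → run A
t=1: L0/L1/L2 = ABCG/-/- → run A
t=2: L0/L1/L2 = ABCGF/-/- → run A
t=3: L0/L1/L2 = ABCGFDE/-/- → run A
t=4: L0/L1/L2 = BCGFDE/-/- → run B
t=5: L0/L1/L2 = BCGFDEH/-/- → run B
t=6: L0/L1/L2 = BCGFDEH/-/- → run B
t=7: L0/L1/L2 = BCGFDEH/-/- → run B
t=8: L0/L1/L2 = CGFDEH/B/- → run C
t=9: L0/L1/L2 = CGFDEH/B/- → run C
t=10: L0/L1/L2 = CGFDEH/B/- → run C
t=11: L0/L1/L2 = CGFDEH/B/- → run C
t=12: L0/L1/L2 = GFDEH/BC/- → run G
t=13: L0/L1/L2 = GFDEH/BC/- → run G
t=14: L0/L1/L2 = GFDEH/BC/- → run G
t=15: L0/L1/L2 = GFDEH/BC/- → run G
t=16: L0/L1/L2 = FDEH/BCG/- → run F
t=17: L0/L1/L2 = FDEH/BCG/- → run F
t=18: L0/L1/L2 = FDEH/BCG/- → run F
t=19: L0/L1/L2 = FDEH/BCG/- → run F
t=20: L0/L1/L2 = DEH/BCG/- → run D
t=21: L0/L1/L2 = DEH/BCG/- → run D
t=22: L0/L1/L2 = DEH/BCG/- → run D
t=23: L0/L1/L2 = DEH/BCG/- → run D
t=24: L0/L1/L2 = EH/BCGD/- → run E
t=25: L0/L1/L2 = EH/BCGD/- → run E
t=26: L0/L1/L2 = EH/BCGD/- → run E
t=27: L0/L1/L2 = EH/BCGD/- → run E
t=28: L0/L1/L2 = H/BCGDE/- → run H
t=29: L0/L1/L2 = H/BCGDE/- → run H
t=30: L0/L1/L2 = H/BCGDE/- → run H
t=31: L0/L1/L2 = H/BCGDE/- → run H
t=32: L0/L1/L2 = -/BCGDEH/- → run B
t=33: L0/L1/L2 = -/CGDEH/- → run C
t=34: L0/L1/L2 = -/GDEH/- → run G
t=35: L0/L1/L2 = -/DEH/- → run D
t=36: L0/L1/L2 = -/DEH/- → run D
t=37: L0/L1/L2 = -/EH/- → run E
t=38: L0/L1/L2 = -/H/- → run H
t=39: L0/L1/L2 = -/H/- → run H
t=40: L0/L1/L2 = -/H/- → run H
t=41: L0/L1/L2 = -/H/- → run H
t=42: (idle)
t=43: (idle)
t=44: (idle)
t=45: (idle)
t=46: (idle)

running at tick 33 = C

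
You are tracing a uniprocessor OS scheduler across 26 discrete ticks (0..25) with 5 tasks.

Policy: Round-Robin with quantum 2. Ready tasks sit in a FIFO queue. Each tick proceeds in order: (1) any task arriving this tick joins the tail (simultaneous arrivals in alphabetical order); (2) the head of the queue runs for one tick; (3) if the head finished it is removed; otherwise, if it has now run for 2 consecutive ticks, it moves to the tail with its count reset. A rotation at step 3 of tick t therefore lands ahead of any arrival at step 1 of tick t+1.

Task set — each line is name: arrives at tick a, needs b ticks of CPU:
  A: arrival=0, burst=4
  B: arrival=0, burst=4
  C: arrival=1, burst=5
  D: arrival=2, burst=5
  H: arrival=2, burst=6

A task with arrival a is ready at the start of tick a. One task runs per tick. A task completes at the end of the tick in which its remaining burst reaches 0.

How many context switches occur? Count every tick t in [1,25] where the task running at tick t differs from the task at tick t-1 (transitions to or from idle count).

t=0: queue=[A,B] q_used=0 → run A
t=1: queue=[A,B,C] q_used=1 → run A
t=2: queue=[B,C,A,D,H] q_used=0 → run B
t=3: queue=[B,C,A,D,H] q_used=1 → run B
t=4: queue=[C,A,D,H,B] q_used=0 → run C
t=5: queue=[C,A,D,H,B] q_used=1 → run C
t=6: queue=[A,D,H,B,C] q_used=0 → run A
t=7: queue=[A,D,H,B,C] q_used=1 → run A
t=8: queue=[D,H,B,C] q_used=0 → run D
t=9: queue=[D,H,B,C] q_used=1 → run D
t=10: queue=[H,B,C,D] q_used=0 → run H
t=11: queue=[H,B,C,D] q_used=1 → run H
t=12: queue=[B,C,D,H] q_used=0 → run B
t=13: queue=[B,C,D,H] q_used=1 → run B
t=14: queue=[C,D,H] q_used=0 → run C
t=15: queue=[C,D,H] q_used=1 → run C
t=16: queue=[D,H,C] q_used=0 → run D
t=17: queue=[D,H,C] q_used=1 → run D
t=18: queue=[H,C,D] q_used=0 → run H
t=19: queue=[H,C,D] q_used=1 → run H
t=20: queue=[C,D,H] q_used=0 → run C
t=21: queue=[D,H] q_used=0 → run D
t=22: queue=[H] q_used=0 → run H
t=23: queue=[H] q_used=1 → run H
t=24: (idle)
t=25: (idle)

context switches = 13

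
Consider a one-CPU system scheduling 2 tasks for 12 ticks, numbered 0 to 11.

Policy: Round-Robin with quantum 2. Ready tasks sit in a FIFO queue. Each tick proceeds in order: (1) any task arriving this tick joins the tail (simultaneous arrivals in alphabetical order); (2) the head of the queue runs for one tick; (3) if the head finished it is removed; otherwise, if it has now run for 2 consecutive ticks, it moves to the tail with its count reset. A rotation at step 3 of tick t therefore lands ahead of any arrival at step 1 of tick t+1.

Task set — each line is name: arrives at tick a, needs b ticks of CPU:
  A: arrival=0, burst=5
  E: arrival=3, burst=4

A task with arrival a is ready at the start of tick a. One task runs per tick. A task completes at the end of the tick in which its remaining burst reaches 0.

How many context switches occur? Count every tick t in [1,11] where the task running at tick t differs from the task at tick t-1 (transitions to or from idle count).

context switches = 4

t=0: queue=[A] q_used=0 → run A
t=1: queue=[A] q_used=1 → run A
t=2: queue=[A] q_used=0 → run A
t=3: queue=[A,E] q_used=1 → run A
t=4: queue=[E,A] q_used=0 → run E
t=5: queue=[E,A] q_used=1 → run E
t=6: queue=[A,E] q_used=0 → run A
t=7: queue=[E] q_used=0 → run E
t=8: queue=[E] q_used=1 → run E
t=9: (idle)
t=10: (idle)
t=11: (idle)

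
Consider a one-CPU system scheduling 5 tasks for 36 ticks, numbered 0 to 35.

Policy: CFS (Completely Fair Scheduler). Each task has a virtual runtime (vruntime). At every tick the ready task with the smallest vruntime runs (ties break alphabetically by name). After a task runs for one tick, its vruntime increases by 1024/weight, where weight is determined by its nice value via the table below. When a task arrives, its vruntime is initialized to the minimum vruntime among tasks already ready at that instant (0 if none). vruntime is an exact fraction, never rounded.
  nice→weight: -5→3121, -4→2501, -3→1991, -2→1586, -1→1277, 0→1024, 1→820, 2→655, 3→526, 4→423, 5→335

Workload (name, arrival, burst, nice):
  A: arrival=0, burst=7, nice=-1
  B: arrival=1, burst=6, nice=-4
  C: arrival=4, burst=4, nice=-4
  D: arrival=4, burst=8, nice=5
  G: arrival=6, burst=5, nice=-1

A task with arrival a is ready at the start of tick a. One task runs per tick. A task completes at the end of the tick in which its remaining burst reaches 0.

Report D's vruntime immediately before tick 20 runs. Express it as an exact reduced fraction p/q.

vruntime(D, start of tick 20) = 1993728/427795

t=0: vr[A=0] → run A
t=1: vr[A=1024/1277 B=1024/1277] → run A
t=2: vr[A=2048/1277 B=1024/1277] → run B
t=3: vr[A=2048/1277 B=3868672/3193777] → run B
t=4: vr[A=2048/1277 B=5176320/3193777 C=2048/1277 D=2048/1277] → run A
t=5: vr[A=3072/1277 B=5176320/3193777 C=2048/1277 D=2048/1277] → run C
t=6: vr[A=3072/1277 B=5176320/3193777 C=6429696/3193777 D=2048/1277 G=2048/1277] → run D
t=7: vr[A=3072/1277 B=5176320/3193777 C=6429696/3193777 D=1993728/427795 G=2048/1277] → run G
t=8: vr[A=3072/1277 B=5176320/3193777 C=6429696/3193777 D=1993728/427795 G=3072/1277] → run B
t=9: vr[A=3072/1277 B=6483968/3193777 C=6429696/3193777 D=1993728/427795 G=3072/1277] → run C
t=10: vr[A=3072/1277 B=6483968/3193777 C=7737344/3193777 D=1993728/427795 G=3072/1277] → run B
t=11: vr[A=3072/1277 B=7791616/3193777 C=7737344/3193777 D=1993728/427795 G=3072/1277] → run A
t=12: vr[A=4096/1277 B=7791616/3193777 C=7737344/3193777 D=1993728/427795 G=3072/1277] → run G
t=13: vr[A=4096/1277 B=7791616/3193777 C=7737344/3193777 D=1993728/427795 G=4096/1277] → run C
t=14: vr[A=4096/1277 B=7791616/3193777 C=9044992/3193777 D=1993728/427795 G=4096/1277] → run B
t=15: vr[A=4096/1277 B=9099264/3193777 C=9044992/3193777 D=1993728/427795 G=4096/1277] → run C
t=16: vr[A=4096/1277 B=9099264/3193777 D=1993728/427795 G=4096/1277] → run B
t=17: vr[A=4096/1277 D=1993728/427795 G=4096/1277] → run A
t=18: vr[A=5120/1277 D=1993728/427795 G=4096/1277] → run G
t=19: vr[A=5120/1277 D=1993728/427795 G=5120/1277] → run A
t=20: vr[A=6144/1277 D=1993728/427795 G=5120/1277] → run G
t=21: vr[A=6144/1277 D=1993728/427795 G=6144/1277] → run D
t=22: vr[A=6144/1277 D=3301376/427795 G=6144/1277] → run A
t=23: vr[D=3301376/427795 G=6144/1277] → run G
t=24: vr[D=3301376/427795] → run D
t=25: vr[D=4609024/427795] → run D
t=26: vr[D=5916672/427795] → run D
t=27: vr[D=1444864/85559] → run D
t=28: vr[D=8531968/427795] → run D
t=29: vr[D=9839616/427795] → run D
t=30: (idle)
t=31: (idle)
t=32: (idle)
t=33: (idle)
t=34: (idle)
t=35: (idle)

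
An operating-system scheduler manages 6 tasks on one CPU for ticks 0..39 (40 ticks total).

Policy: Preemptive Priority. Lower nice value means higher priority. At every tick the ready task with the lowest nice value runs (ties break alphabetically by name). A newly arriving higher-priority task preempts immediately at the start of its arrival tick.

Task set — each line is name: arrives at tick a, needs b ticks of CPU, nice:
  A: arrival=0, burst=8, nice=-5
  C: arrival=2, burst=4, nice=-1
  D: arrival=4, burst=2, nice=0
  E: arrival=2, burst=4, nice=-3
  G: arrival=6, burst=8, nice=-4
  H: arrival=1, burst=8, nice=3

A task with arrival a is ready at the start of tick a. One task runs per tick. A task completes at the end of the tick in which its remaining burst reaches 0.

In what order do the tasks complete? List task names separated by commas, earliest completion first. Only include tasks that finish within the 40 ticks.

t=0: ready={A} → run A
t=1: ready={A,H} → run A
t=2: ready={A,C,E,H} → run A
t=3: ready={A,C,E,H} → run A
t=4: ready={A,C,D,E,H} → run A
t=5: ready={A,C,D,E,H} → run A
t=6: ready={A,C,D,E,G,H} → run A
t=7: ready={A,C,D,E,G,H} → run A
t=8: ready={C,D,E,G,H} → run G
t=9: ready={C,D,E,G,H} → run G
t=10: ready={C,D,E,G,H} → run G
t=11: ready={C,D,E,G,H} → run G
t=12: ready={C,D,E,G,H} → run G
t=13: ready={C,D,E,G,H} → run G
t=14: ready={C,D,E,G,H} → run G
t=15: ready={C,D,E,G,H} → run G
t=16: ready={C,D,E,H} → run E
t=17: ready={C,D,E,H} → run E
t=18: ready={C,D,E,H} → run E
t=19: ready={C,D,E,H} → run E
t=20: ready={C,D,H} → run C
t=21: ready={C,D,H} → run C
t=22: ready={C,D,H} → run C
t=23: ready={C,D,H} → run C
t=24: ready={D,H} → run D
t=25: ready={D,H} → run D
t=26: ready={H} → run H
t=27: ready={H} → run H
t=28: ready={H} → run H
t=29: ready={H} → run H
t=30: ready={H} → run H
t=31: ready={H} → run H
t=32: ready={H} → run H
t=33: ready={H} → run H
t=34: (idle)
t=35: (idle)
t=36: (idle)
t=37: (idle)
t=38: (idle)
t=39: (idle)

completion order = A, G, E, C, D, H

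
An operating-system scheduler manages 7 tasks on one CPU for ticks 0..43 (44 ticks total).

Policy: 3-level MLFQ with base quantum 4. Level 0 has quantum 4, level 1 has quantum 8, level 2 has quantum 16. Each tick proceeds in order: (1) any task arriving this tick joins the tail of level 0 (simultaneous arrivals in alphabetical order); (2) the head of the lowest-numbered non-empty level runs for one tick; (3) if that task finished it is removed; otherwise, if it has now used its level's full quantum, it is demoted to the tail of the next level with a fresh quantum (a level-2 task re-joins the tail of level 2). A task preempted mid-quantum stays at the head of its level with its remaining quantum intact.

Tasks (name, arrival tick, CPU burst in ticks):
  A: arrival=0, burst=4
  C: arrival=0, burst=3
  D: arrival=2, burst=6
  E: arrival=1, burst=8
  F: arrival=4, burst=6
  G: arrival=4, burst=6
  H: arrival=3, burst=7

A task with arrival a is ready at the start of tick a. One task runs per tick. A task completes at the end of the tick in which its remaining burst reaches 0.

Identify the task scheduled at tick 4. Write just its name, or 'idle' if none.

running at tick 4 = C

t=0: L0/L1/L2 = AC/-/- → run A
t=1: L0/L1/L2 = ACE/-/- → run A
t=2: L0/L1/L2 = ACED/-/- → run A
t=3: L0/L1/L2 = ACEDH/-/- → run A
t=4: L0/L1/L2 = CEDHFG/-/- → run C
t=5: L0/L1/L2 = CEDHFG/-/- → run C
t=6: L0/L1/L2 = CEDHFG/-/- → run C
t=7: L0/L1/L2 = EDHFG/-/- → run E
t=8: L0/L1/L2 = EDHFG/-/- → run E
t=9: L0/L1/L2 = EDHFG/-/- → run E
t=10: L0/L1/L2 = EDHFG/-/- → run E
t=11: L0/L1/L2 = DHFG/E/- → run D
t=12: L0/L1/L2 = DHFG/E/- → run D
t=13: L0/L1/L2 = DHFG/E/- → run D
t=14: L0/L1/L2 = DHFG/E/- → run D
t=15: L0/L1/L2 = HFG/ED/- → run H
t=16: L0/L1/L2 = HFG/ED/- → run H
t=17: L0/L1/L2 = HFG/ED/- → run H
t=18: L0/L1/L2 = HFG/ED/- → run H
t=19: L0/L1/L2 = FG/EDH/- → run F
t=20: L0/L1/L2 = FG/EDH/- → run F
t=21: L0/L1/L2 = FG/EDH/- → run F
t=22: L0/L1/L2 = FG/EDH/- → run F
t=23: L0/L1/L2 = G/EDHF/- → run G
t=24: L0/L1/L2 = G/EDHF/- → run G
t=25: L0/L1/L2 = G/EDHF/- → run G
t=26: L0/L1/L2 = G/EDHF/- → run G
t=27: L0/L1/L2 = -/EDHFG/- → run E
t=28: L0/L1/L2 = -/EDHFG/- → run E
t=29: L0/L1/L2 = -/EDHFG/- → run E
t=30: L0/L1/L2 = -/EDHFG/- → run E
t=31: L0/L1/L2 = -/DHFG/- → run D
t=32: L0/L1/L2 = -/DHFG/- → run D
t=33: L0/L1/L2 = -/HFG/- → run H
t=34: L0/L1/L2 = -/HFG/- → run H
t=35: L0/L1/L2 = -/HFG/- → run H
t=36: L0/L1/L2 = -/FG/- → run F
t=37: L0/L1/L2 = -/FG/- → run F
t=38: L0/L1/L2 = -/G/- → run G
t=39: L0/L1/L2 = -/G/- → run G
t=40: (idle)
t=41: (idle)
t=42: (idle)
t=43: (idle)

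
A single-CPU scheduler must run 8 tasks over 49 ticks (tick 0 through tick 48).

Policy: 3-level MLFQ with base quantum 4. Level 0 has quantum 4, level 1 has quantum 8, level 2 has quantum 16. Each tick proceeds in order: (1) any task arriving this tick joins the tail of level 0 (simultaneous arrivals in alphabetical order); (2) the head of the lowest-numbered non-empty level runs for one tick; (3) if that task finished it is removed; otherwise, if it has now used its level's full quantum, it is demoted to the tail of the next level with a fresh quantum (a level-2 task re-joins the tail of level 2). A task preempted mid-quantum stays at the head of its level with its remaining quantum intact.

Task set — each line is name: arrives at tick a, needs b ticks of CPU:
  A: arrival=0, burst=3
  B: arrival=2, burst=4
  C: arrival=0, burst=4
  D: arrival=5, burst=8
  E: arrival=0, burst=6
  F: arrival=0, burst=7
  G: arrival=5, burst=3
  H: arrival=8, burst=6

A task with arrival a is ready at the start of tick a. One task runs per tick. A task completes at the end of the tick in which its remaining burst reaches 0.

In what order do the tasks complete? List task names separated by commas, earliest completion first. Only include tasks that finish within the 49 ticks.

t=0: L0/L1/L2 = ACEF/-/- → run A
t=1: L0/L1/L2 = ACEF/-/- → run A
t=2: L0/L1/L2 = ACEFB/-/- → run A
t=3: L0/L1/L2 = CEFB/-/- → run C
t=4: L0/L1/L2 = CEFB/-/- → run C
t=5: L0/L1/L2 = CEFBDG/-/- → run C
t=6: L0/L1/L2 = CEFBDG/-/- → run C
t=7: L0/L1/L2 = EFBDG/-/- → run E
t=8: L0/L1/L2 = EFBDGH/-/- → run E
t=9: L0/L1/L2 = EFBDGH/-/- → run E
t=10: L0/L1/L2 = EFBDGH/-/- → run E
t=11: L0/L1/L2 = FBDGH/E/- → run F
t=12: L0/L1/L2 = FBDGH/E/- → run F
t=13: L0/L1/L2 = FBDGH/E/- → run F
t=14: L0/L1/L2 = FBDGH/E/- → run F
t=15: L0/L1/L2 = BDGH/EF/- → run B
t=16: L0/L1/L2 = BDGH/EF/- → run B
t=17: L0/L1/L2 = BDGH/EF/- → run B
t=18: L0/L1/L2 = BDGH/EF/- → run B
t=19: L0/L1/L2 = DGH/EF/- → run D
t=20: L0/L1/L2 = DGH/EF/- → run D
t=21: L0/L1/L2 = DGH/EF/- → run D
t=22: L0/L1/L2 = DGH/EF/- → run D
t=23: L0/L1/L2 = GH/EFD/- → run G
t=24: L0/L1/L2 = GH/EFD/- → run G
t=25: L0/L1/L2 = GH/EFD/- → run G
t=26: L0/L1/L2 = H/EFD/- → run H
t=27: L0/L1/L2 = H/EFD/- → run H
t=28: L0/L1/L2 = H/EFD/- → run H
t=29: L0/L1/L2 = H/EFD/- → run H
t=30: L0/L1/L2 = -/EFDH/- → run E
t=31: L0/L1/L2 = -/EFDH/- → run E
t=32: L0/L1/L2 = -/FDH/- → run F
t=33: L0/L1/L2 = -/FDH/- → run F
t=34: L0/L1/L2 = -/FDH/- → run F
t=35: L0/L1/L2 = -/DH/- → run D
t=36: L0/L1/L2 = -/DH/- → run D
t=37: L0/L1/L2 = -/DH/- → run D
t=38: L0/L1/L2 = -/DH/- → run D
t=39: L0/L1/L2 = -/H/- → run H
t=40: L0/L1/L2 = -/H/- → run H
t=41: (idle)
t=42: (idle)
t=43: (idle)
t=44: (idle)
t=45: (idle)
t=46: (idle)
t=47: (idle)
t=48: (idle)

completion order = A, C, B, G, E, F, D, H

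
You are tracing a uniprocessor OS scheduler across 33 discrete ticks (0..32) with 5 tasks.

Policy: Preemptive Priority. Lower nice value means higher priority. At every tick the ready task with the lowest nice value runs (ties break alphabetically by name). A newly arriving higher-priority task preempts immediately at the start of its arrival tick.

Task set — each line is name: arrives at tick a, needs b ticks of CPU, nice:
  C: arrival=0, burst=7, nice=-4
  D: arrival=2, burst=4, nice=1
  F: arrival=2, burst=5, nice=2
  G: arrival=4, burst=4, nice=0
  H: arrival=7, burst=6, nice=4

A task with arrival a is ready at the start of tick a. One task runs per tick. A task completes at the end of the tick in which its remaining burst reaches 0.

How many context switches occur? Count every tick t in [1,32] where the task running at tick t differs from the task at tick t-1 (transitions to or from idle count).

t=0: ready={C} → run C
t=1: ready={C} → run C
t=2: ready={C,D,F} → run C
t=3: ready={C,D,F} → run C
t=4: ready={C,D,F,G} → run C
t=5: ready={C,D,F,G} → run C
t=6: ready={C,D,F,G} → run C
t=7: ready={D,F,G,H} → run G
t=8: ready={D,F,G,H} → run G
t=9: ready={D,F,G,H} → run G
t=10: ready={D,F,G,H} → run G
t=11: ready={D,F,H} → run D
t=12: ready={D,F,H} → run D
t=13: ready={D,F,H} → run D
t=14: ready={D,F,H} → run D
t=15: ready={F,H} → run F
t=16: ready={F,H} → run F
t=17: ready={F,H} → run F
t=18: ready={F,H} → run F
t=19: ready={F,H} → run F
t=20: ready={H} → run H
t=21: ready={H} → run H
t=22: ready={H} → run H
t=23: ready={H} → run H
t=24: ready={H} → run H
t=25: ready={H} → run H
t=26: (idle)
t=27: (idle)
t=28: (idle)
t=29: (idle)
t=30: (idle)
t=31: (idle)
t=32: (idle)

context switches = 5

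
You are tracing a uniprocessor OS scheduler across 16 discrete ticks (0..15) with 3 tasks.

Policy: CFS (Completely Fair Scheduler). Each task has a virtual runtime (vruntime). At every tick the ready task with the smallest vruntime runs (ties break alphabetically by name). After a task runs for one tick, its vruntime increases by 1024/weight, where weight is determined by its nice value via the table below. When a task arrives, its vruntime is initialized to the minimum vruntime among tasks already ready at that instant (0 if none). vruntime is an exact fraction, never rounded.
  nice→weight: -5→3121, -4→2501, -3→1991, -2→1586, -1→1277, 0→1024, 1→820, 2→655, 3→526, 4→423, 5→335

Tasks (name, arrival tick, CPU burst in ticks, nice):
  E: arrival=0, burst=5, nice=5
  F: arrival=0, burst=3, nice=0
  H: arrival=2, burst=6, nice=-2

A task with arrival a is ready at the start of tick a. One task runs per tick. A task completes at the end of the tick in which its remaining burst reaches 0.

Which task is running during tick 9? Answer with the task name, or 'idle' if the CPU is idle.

running at tick 9 = H

t=0: vr[E=0 F=0] → run E
t=1: vr[E=1024/335 F=0] → run F
t=2: vr[E=1024/335 F=1 H=1] → run F
t=3: vr[E=1024/335 F=2 H=1] → run H
t=4: vr[E=1024/335 F=2 H=1305/793] → run H
t=5: vr[E=1024/335 F=2 H=1817/793] → run F
t=6: vr[E=1024/335 H=1817/793] → run H
t=7: vr[E=1024/335 H=2329/793] → run H
t=8: vr[E=1024/335 H=2841/793] → run E
t=9: vr[E=2048/335 H=2841/793] → run H
t=10: vr[E=2048/335 H=3353/793] → run H
t=11: vr[E=2048/335] → run E
t=12: vr[E=3072/335] → run E
t=13: vr[E=4096/335] → run E
t=14: (idle)
t=15: (idle)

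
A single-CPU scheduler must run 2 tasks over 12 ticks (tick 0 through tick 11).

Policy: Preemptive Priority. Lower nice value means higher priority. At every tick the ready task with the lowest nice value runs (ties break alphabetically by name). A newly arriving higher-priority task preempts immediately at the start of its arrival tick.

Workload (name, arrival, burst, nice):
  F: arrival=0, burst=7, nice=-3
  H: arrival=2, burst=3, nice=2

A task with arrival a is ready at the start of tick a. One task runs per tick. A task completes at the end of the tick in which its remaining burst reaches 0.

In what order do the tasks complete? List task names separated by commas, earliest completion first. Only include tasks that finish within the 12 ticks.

t=0: ready={F} → run F
t=1: ready={F} → run F
t=2: ready={F,H} → run F
t=3: ready={F,H} → run F
t=4: ready={F,H} → run F
t=5: ready={F,H} → run F
t=6: ready={F,H} → run F
t=7: ready={H} → run H
t=8: ready={H} → run H
t=9: ready={H} → run H
t=10: (idle)
t=11: (idle)

completion order = F, H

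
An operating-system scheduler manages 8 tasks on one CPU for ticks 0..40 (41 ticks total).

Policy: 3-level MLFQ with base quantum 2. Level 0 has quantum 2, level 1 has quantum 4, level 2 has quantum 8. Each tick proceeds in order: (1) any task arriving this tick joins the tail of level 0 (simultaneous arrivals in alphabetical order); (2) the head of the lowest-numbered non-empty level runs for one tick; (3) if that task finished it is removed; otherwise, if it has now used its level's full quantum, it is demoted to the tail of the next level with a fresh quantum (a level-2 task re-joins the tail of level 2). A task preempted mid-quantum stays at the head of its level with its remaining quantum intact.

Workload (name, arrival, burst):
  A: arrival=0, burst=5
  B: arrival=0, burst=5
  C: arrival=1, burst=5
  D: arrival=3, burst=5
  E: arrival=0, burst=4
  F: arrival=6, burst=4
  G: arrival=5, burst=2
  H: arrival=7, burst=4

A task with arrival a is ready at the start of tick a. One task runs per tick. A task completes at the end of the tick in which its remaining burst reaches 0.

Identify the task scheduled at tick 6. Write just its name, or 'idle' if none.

running at tick 6 = C

t=0: L0/L1/L2 = ABE/-/- → run A
t=1: L0/L1/L2 = ABEC/-/- → run A
t=2: L0/L1/L2 = BEC/A/- → run B
t=3: L0/L1/L2 = BECD/A/- → run B
t=4: L0/L1/L2 = ECD/AB/- → run E
t=5: L0/L1/L2 = ECDG/AB/- → run E
t=6: L0/L1/L2 = CDGF/ABE/- → run C
t=7: L0/L1/L2 = CDGFH/ABE/- → run C
t=8: L0/L1/L2 = DGFH/ABEC/- → run D
t=9: L0/L1/L2 = DGFH/ABEC/- → run D
t=10: L0/L1/L2 = GFH/ABECD/- → run G
t=11: L0/L1/L2 = GFH/ABECD/- → run G
t=12: L0/L1/L2 = FH/ABECD/- → run F
t=13: L0/L1/L2 = FH/ABECD/- → run F
t=14: L0/L1/L2 = H/ABECDF/- → run H
t=15: L0/L1/L2 = H/ABECDF/- → run H
t=16: L0/L1/L2 = -/ABECDFH/- → run A
t=17: L0/L1/L2 = -/ABECDFH/- → run A
t=18: L0/L1/L2 = -/ABECDFH/- → run A
t=19: L0/L1/L2 = -/BECDFH/- → run B
t=20: L0/L1/L2 = -/BECDFH/- → run B
t=21: L0/L1/L2 = -/BECDFH/- → run B
t=22: L0/L1/L2 = -/ECDFH/- → run E
t=23: L0/L1/L2 = -/ECDFH/- → run E
t=24: L0/L1/L2 = -/CDFH/- → run C
t=25: L0/L1/L2 = -/CDFH/- → run C
t=26: L0/L1/L2 = -/CDFH/- → run C
t=27: L0/L1/L2 = -/DFH/- → run D
t=28: L0/L1/L2 = -/DFH/- → run D
t=29: L0/L1/L2 = -/DFH/- → run D
t=30: L0/L1/L2 = -/FH/- → run F
t=31: L0/L1/L2 = -/FH/- → run F
t=32: L0/L1/L2 = -/H/- → run H
t=33: L0/L1/L2 = -/H/- → run H
t=34: (idle)
t=35: (idle)
t=36: (idle)
t=37: (idle)
t=38: (idle)
t=39: (idle)
t=40: (idle)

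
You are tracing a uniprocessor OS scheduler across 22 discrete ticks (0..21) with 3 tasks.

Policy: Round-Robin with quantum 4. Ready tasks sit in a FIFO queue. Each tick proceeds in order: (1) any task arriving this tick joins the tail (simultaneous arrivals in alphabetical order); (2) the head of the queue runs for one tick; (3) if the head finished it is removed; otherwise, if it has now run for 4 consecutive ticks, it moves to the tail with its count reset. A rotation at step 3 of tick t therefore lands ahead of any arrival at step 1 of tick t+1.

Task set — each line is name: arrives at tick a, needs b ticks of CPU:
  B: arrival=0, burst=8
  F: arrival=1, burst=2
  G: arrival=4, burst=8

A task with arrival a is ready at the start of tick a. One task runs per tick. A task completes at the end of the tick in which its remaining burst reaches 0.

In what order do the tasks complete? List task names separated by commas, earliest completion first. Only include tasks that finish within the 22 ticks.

completion order = F, B, G

t=0: queue=[B] q_used=0 → run B
t=1: queue=[B,F] q_used=1 → run B
t=2: queue=[B,F] q_used=2 → run B
t=3: queue=[B,F] q_used=3 → run B
t=4: queue=[F,B,G] q_used=0 → run F
t=5: queue=[F,B,G] q_used=1 → run F
t=6: queue=[B,G] q_used=0 → run B
t=7: queue=[B,G] q_used=1 → run B
t=8: queue=[B,G] q_used=2 → run B
t=9: queue=[B,G] q_used=3 → run B
t=10: queue=[G] q_used=0 → run G
t=11: queue=[G] q_used=1 → run G
t=12: queue=[G] q_used=2 → run G
t=13: queue=[G] q_used=3 → run G
t=14: queue=[G] q_used=0 → run G
t=15: queue=[G] q_used=1 → run G
t=16: queue=[G] q_used=2 → run G
t=17: queue=[G] q_used=3 → run G
t=18: (idle)
t=19: (idle)
t=20: (idle)
t=21: (idle)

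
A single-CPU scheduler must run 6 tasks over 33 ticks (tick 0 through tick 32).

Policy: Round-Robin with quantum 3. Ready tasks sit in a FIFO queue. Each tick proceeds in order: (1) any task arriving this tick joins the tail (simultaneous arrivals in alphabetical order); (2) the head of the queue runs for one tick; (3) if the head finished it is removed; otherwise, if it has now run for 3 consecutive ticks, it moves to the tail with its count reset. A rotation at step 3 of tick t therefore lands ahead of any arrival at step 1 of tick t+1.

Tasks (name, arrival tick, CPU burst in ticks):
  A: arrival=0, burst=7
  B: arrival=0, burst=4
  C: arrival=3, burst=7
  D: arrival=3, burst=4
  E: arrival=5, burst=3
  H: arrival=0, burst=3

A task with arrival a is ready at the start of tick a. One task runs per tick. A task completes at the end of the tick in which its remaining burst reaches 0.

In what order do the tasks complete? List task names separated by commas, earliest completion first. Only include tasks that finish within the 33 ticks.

t=0: queue=[A,B,H] q_used=0 → run A
t=1: queue=[A,B,H] q_used=1 → run A
t=2: queue=[A,B,H] q_used=2 → run A
t=3: queue=[B,H,A,C,D] q_used=0 → run B
t=4: queue=[B,H,A,C,D] q_used=1 → run B
t=5: queue=[B,H,A,C,D,E] q_used=2 → run B
t=6: queue=[H,A,C,D,E,B] q_used=0 → run H
t=7: queue=[H,A,C,D,E,B] q_used=1 → run H
t=8: queue=[H,A,C,D,E,B] q_used=2 → run H
t=9: queue=[A,C,D,E,B] q_used=0 → run A
t=10: queue=[A,C,D,E,B] q_used=1 → run A
t=11: queue=[A,C,D,E,B] q_used=2 → run A
t=12: queue=[C,D,E,B,A] q_used=0 → run C
t=13: queue=[C,D,E,B,A] q_used=1 → run C
t=14: queue=[C,D,E,B,A] q_used=2 → run C
t=15: queue=[D,E,B,A,C] q_used=0 → run D
t=16: queue=[D,E,B,A,C] q_used=1 → run D
t=17: queue=[D,E,B,A,C] q_used=2 → run D
t=18: queue=[E,B,A,C,D] q_used=0 → run E
t=19: queue=[E,B,A,C,D] q_used=1 → run E
t=20: queue=[E,B,A,C,D] q_used=2 → run E
t=21: queue=[B,A,C,D] q_used=0 → run B
t=22: queue=[A,C,D] q_used=0 → run A
t=23: queue=[C,D] q_used=0 → run C
t=24: queue=[C,D] q_used=1 → run C
t=25: queue=[C,D] q_used=2 → run C
t=26: queue=[D,C] q_used=0 → run D
t=27: queue=[C] q_used=0 → run C
t=28: (idle)
t=29: (idle)
t=30: (idle)
t=31: (idle)
t=32: (idle)

completion order = H, E, B, A, D, C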